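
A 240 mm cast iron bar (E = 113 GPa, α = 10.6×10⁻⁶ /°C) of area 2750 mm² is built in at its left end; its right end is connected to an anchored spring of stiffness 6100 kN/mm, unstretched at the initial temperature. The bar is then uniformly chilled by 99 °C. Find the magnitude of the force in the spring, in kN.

Free thermal contraction: δ_free = αΔT L = 10.6×10⁻⁶ × 99 × 240 = 0.2519 mm.
With a force P in the spring, the elastic change of the bar is PL/(AE) and that of the spring is P/k; compatibility requires their sum to equal δ_free.
P [ L/(AE) + 1/k ] = δ_free → P [ 240/(2750×113×10³) + 1/(6100×10³) ] = 0.2519.
P = 0.2519 / 9.363×10⁻⁷ = 269000 N.

P ≈ 269 kN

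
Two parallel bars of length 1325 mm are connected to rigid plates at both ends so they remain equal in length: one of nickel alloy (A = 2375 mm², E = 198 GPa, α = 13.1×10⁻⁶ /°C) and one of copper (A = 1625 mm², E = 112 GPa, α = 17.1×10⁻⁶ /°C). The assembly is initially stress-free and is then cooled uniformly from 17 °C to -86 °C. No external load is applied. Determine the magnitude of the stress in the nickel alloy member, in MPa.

σ ≈ 22.8 MPa (compressive)

Both members must finish at the same length. With the larger α, the copper tends to over-contract; the plates restrain it, putting the copper in tension and the nickel alloy in compression. With no external load the two internal forces are equal and opposite, magnitude P.
Setting the final lengths equal and cancelling L: (α₁ − α₂)ΔT = P/(A₁E₁) + P/(A₂E₂).
|α₁ − α₂|·ΔT = 4×10⁻⁶ × 103 = 0.000412.
1/(A₁E₁) + 1/(A₂E₂) = 1/(2375×198×10³) + 1/(1625×112×10³) = 7.621×10⁻⁹ N⁻¹.
P = 0.000412 / 7.621×10⁻⁹ = 54060 N = 54.06 kN.
σ_{nickel alloy} = P/A₁ = 54060/2375 = 22.76 MPa, compressive.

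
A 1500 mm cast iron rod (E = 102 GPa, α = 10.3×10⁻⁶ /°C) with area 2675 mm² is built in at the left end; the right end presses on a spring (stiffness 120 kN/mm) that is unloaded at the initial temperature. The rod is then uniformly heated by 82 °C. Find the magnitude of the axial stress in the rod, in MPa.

σ ≈ 34.2 MPa (compressive)

If the spring were absent the rod would lengthen by αΔT L = 10.3×10⁻⁶ × 82 × 1500 = 1.267 mm.
With a force P in the spring, the elastic change of the rod is PL/(AE) and that of the spring is P/k; compatibility requires their sum to equal δ_free.
So P = δ_free / [L/(AE) + 1/k] = 1.267 / [ 1500/(2675×102×10³) + 1/(120×10³) ].
P = 1.267 / 1.383×10⁻⁵ = 91600 N.
σ = P/A = 91600/2675 = 34.24 MPa.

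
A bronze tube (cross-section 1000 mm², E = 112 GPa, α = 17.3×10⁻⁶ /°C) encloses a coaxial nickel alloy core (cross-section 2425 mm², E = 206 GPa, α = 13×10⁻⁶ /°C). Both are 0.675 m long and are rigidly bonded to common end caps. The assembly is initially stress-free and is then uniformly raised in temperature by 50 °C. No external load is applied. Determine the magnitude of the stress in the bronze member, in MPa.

σ ≈ 19.7 MPa (compressive)

Both members must finish at the same length. With the larger α, the bronze tends to over-expand; the plates restrain it, putting the bronze in compression and the nickel alloy in tension. With no external load the two internal forces are equal and opposite, magnitude P.
Compatibility of the two members (thermal + elastic change equal): (α₁ − α₂)ΔT = P·[1/(A₁E₁) + 1/(A₂E₂)].
|α₁ − α₂|·ΔT = 4.3×10⁻⁶ × 50 = 0.000215.
1/(A₁E₁) + 1/(A₂E₂) = 1/(1000×112×10³) + 1/(2425×206×10³) = 1.093×10⁻⁸ N⁻¹.
So P = 0.000215 / 1.093×10⁻⁸ = 19.67 kN.
σ_{bronze} = P/A₁ = 19670/1000 = 19.67 MPa, compressive.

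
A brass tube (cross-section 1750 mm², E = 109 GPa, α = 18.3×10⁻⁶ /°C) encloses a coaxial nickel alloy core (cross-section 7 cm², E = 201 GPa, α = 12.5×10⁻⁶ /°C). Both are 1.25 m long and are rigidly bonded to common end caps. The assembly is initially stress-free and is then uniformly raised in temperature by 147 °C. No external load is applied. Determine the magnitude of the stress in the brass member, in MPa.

Equilibrium of a rigid end plate with no external load gives equal and opposite internal forces ±P in the two members. Since α_{brass} > α_{nickel alloy}, heating drives the brass into compression and the nickel alloy into tension.
Equating the net (thermal + elastic) strains gives |α₁ − α₂|·ΔT = P·[1/(A₁E₁) + 1/(A₂E₂)].
|α₁ − α₂|·ΔT = 5.8×10⁻⁶ × 147 = 0.0008526.
1/(A₁E₁) + 1/(A₂E₂) = 1/(1750×109×10³) + 1/(700×201×10³) = 1.235×10⁻⁸ N⁻¹.
P = 0.0008526 / 1.235×10⁻⁸ = 69040 N = 69.04 kN.
σ_{brass} = P/A₁ = 69040/1750 = 39.45 MPa, compressive.

σ ≈ 39.5 MPa (compressive)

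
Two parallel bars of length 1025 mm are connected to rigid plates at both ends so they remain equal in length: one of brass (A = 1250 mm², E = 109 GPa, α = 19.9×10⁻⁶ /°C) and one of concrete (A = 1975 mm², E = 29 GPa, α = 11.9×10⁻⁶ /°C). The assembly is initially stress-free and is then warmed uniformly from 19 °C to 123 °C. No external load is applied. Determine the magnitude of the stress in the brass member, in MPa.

Equilibrium of a rigid end plate with no external load gives equal and opposite internal forces ±P in the two members. Since α_{brass} > α_{concrete}, heating drives the brass into compression and the concrete into tension.
Compatibility of the two members (thermal + elastic change equal): (α₁ − α₂)ΔT = P·[1/(A₁E₁) + 1/(A₂E₂)].
|α₁ − α₂|·ΔT = 8×10⁻⁶ × 104 = 0.000832.
1/(A₁E₁) + 1/(A₂E₂) = 1/(1250×109×10³) + 1/(1975×29×10³) = 2.48×10⁻⁸ N⁻¹.
So P = 0.000832 / 2.48×10⁻⁸ = 33.55 kN.
σ_{brass} = P/A₁ = 33550/1250 = 26.84 MPa, compressive.

σ ≈ 26.8 MPa (compressive)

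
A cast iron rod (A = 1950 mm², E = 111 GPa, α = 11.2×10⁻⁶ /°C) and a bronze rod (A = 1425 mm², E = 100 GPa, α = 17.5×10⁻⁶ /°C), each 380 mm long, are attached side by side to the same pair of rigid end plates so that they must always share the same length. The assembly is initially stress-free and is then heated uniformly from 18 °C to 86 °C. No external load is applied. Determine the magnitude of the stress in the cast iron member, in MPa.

σ ≈ 18.9 MPa (tensile)

The bronze has the larger α, so on heating it would change length more than the cast iron if both were free. The rigid plates force a common final length, so the bronze is put into compression and the cast iron into tension, with equal and opposite forces P (no external load).
Equating the net (thermal + elastic) strains gives |α₁ − α₂|·ΔT = P·[1/(A₁E₁) + 1/(A₂E₂)].
|α₁ − α₂|·ΔT = 6.3×10⁻⁶ × 68 = 0.0004284.
1/(A₁E₁) + 1/(A₂E₂) = 1/(1950×111×10³) + 1/(1425×100×10³) = 1.164×10⁻⁸ N⁻¹.
So P = 0.0004284 / 1.164×10⁻⁸ = 36.81 kN.
σ_{cast iron} = P/A₁ = 36810/1950 = 18.88 MPa, tensile.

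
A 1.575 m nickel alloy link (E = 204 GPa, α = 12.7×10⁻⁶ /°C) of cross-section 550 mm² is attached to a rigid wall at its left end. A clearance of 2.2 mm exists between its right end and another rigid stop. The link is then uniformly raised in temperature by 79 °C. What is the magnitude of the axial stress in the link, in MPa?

σ ≈ 0 MPa

Unrestrained expansion: δ_free = αΔT L = 12.7×10⁻⁶ × 79 × 1575 = 1.58 mm.
Since δ_free = 1.58 mm is less than the 2.2 mm gap, the link never touches the wall. No axial force develops.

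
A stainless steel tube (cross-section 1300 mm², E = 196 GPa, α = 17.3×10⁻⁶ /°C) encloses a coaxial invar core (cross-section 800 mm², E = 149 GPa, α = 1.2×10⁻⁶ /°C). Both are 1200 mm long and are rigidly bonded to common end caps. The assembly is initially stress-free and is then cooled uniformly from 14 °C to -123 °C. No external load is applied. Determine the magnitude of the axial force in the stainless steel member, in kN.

P ≈ 179 kN (tensile in the stainless steel)

Equilibrium of a rigid end plate with no external load gives equal and opposite internal forces ±P in the two members. Since α_{stainless steel} > α_{invar}, cooling drives the stainless steel into tension and the invar into compression.
Equating the net (thermal + elastic) strains gives |α₁ − α₂|·ΔT = P·[1/(A₁E₁) + 1/(A₂E₂)].
|α₁ − α₂|·ΔT = 16.1×10⁻⁶ × 137 = 0.002206.
1/(A₁E₁) + 1/(A₂E₂) = 1/(1300×196×10³) + 1/(800×149×10³) = 1.231×10⁻⁸ N⁻¹.
So P = 0.002206 / 1.231×10⁻⁸ = 179.1 kN.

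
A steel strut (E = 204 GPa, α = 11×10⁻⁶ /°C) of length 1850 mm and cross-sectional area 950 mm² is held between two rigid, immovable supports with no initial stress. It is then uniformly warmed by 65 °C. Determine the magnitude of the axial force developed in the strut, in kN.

P ≈ 139 kN (compressive)

The ends cannot move, so σ = EαΔT = 204×10³ × 11×10⁻⁶ × 65 = 145.9 MPa.
Then P = σA = 145.9 × 950 mm² = 138.6 kN, compressive.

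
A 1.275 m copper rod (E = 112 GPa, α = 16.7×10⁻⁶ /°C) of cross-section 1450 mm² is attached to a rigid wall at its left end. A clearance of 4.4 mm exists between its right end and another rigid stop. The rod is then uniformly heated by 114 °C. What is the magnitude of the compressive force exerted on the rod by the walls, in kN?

P ≈ 0 kN

Free thermal elongation = αΔT L = 16.7×10⁻⁶ × 114 × 1275 = 2.427 mm.
Since δ_free = 2.43 mm is less than the 4.4 mm gap, the rod never touches the wall. No axial force develops.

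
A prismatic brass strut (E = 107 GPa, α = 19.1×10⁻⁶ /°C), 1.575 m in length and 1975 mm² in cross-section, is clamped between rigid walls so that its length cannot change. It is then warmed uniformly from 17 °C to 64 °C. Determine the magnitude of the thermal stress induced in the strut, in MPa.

σ ≈ 96.1 MPa (compressive)

The supports are rigid, so the total axial strain is zero. The restrained thermal strain is ε = αΔT = 19.1×10⁻⁶ × 47 = 897.7×10⁻⁶.
The stress required to suppress this strain is σ = Eε = 107×10³ × 897.7×10⁻⁶ = 96.05 MPa, compressive since the strut is trying to expand.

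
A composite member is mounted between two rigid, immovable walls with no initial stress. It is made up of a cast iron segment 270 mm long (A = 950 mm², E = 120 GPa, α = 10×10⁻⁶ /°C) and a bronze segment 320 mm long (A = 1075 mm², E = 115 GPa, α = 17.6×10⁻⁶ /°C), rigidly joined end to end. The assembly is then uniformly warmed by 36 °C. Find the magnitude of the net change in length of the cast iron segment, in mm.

Free thermal expansion of the whole bar: Σ αᵢΔT Lᵢ = 10×10⁻⁶×36×270 + 17.6×10⁻⁶×36×320 = 0.3 mm.
The walls prevent any net length change, so an axial force P (same in every segment) develops. Compatibility: P · Σ Lᵢ/(AᵢEᵢ) = δ_free.
Σ Lᵢ/(AᵢEᵢ) = 270/(950×120×10³) + 320/(1075×115×10³) = 4.957×10⁻⁶ mm/N.
So P = 0.3 / 4.957×10⁻⁶ = 60.51 kN, compressive.
For the cast iron segment, free thermal change = 10×10⁻⁶×36×270 = 0.0972 mm and elastic change from P = 60510×270/(950×120×10³) = 0.1433 mm; these oppose, so the net change is 0.0461 mm (segment shortens).

|ΔL| ≈ 0.0461 mm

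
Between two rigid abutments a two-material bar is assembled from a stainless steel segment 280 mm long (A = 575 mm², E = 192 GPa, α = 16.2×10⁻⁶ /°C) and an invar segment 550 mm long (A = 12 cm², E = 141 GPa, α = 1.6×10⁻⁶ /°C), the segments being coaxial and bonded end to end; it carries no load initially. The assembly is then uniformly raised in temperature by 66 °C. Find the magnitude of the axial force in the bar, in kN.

P ≈ 61.8 kN (compressive)

If the supports were absent, the total length change would be Σ αᵢΔT Lᵢ = 16.2×10⁻⁶×66×280 + 1.6×10⁻⁶×66×550 = 0.3575 mm.
The walls prevent any net length change, so an axial force P (same in every segment) develops. Compatibility: P · Σ Lᵢ/(AᵢEᵢ) = δ_free.
The series flexibility is Σ Lᵢ/(AᵢEᵢ) = 280/(575×192×10³) + 550/(1200×141×10³) = 5.787×10⁻⁶ mm/N.
Hence P = δ_free / Σ(L/AE) = 0.3575/5.787×10⁻⁶ = 61.77 kN (compressive).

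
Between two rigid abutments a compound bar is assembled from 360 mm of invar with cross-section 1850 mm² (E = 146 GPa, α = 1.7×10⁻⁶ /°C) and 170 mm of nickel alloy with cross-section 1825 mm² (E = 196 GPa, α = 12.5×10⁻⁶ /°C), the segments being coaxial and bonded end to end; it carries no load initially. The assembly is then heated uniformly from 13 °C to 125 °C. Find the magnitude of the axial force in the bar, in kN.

P ≈ 170 kN (compressive)

If the supports were absent, the total length change would be Σ αᵢΔT Lᵢ = 1.7×10⁻⁶×112×360 + 12.5×10⁻⁶×112×170 = 0.3065 mm.
The rigid supports impose zero overall length change; the single axial force P common to all segments must satisfy P Σ Lᵢ/(AᵢEᵢ) = δ_free.
Σ Lᵢ/(AᵢEᵢ) = 360/(1850×146×10³) + 170/(1825×196×10³) = 1.808×10⁻⁶ mm/N.
Hence P = δ_free / Σ(L/AE) = 0.3065/1.808×10⁻⁶ = 169.5 kN (compressive).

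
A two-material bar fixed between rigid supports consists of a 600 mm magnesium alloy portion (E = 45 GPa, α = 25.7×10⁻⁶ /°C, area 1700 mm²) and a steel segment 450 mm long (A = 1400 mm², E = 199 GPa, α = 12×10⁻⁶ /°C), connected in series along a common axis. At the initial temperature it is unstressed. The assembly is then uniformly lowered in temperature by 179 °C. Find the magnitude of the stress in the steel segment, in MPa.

With the walls removed the bar would change length by δ_free = Σ αᵢΔT Lᵢ = 25.7×10⁻⁶×179×600 + 12×10⁻⁶×179×450 = 3.727 mm.
Since the ends are fixed, an axial force P builds up, equal in every segment, with P · Σ Lᵢ/(AᵢEᵢ) = δ_free.
Σ Lᵢ/(AᵢEᵢ) = 600/(1700×45×10³) + 450/(1400×199×10³) = 9.458×10⁻⁶ mm/N.
So P = 3.727 / 9.458×10⁻⁶ = 394 kN, tensile.
σ_{steel} = P / A = 394000 / 1400 = 281.4 MPa.

σ ≈ 281 MPa (tensile)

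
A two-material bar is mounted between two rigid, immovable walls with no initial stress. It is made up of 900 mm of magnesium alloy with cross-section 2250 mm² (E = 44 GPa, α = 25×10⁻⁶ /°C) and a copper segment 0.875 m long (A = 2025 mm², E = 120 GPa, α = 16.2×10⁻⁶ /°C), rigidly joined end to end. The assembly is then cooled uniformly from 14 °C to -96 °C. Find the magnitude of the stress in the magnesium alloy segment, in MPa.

Free thermal contraction of the whole bar: Σ αᵢΔT Lᵢ = 25×10⁻⁶×110×900 + 16.2×10⁻⁶×110×875 = 4.034 mm.
The walls prevent any net length change, so an axial force P (same in every segment) develops. Compatibility: P · Σ Lᵢ/(AᵢEᵢ) = δ_free.
Σ Lᵢ/(AᵢEᵢ) = 900/(2250×44×10³) + 875/(2025×120×10³) = 1.269×10⁻⁵ mm/N.
Hence P = δ_free / Σ(L/AE) = 4.034/1.269×10⁻⁵ = 317.9 kN (tensile).
σ_{magnesium alloy} = P / A = 317900 / 2250 = 141.3 MPa.

σ ≈ 141 MPa (tensile)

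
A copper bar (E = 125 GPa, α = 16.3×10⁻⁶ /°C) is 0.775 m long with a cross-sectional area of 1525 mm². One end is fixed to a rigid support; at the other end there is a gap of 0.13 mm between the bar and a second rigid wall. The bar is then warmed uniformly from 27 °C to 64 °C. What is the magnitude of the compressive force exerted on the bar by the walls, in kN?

P ≈ 83 kN

Unrestrained expansion: δ_free = αΔT L = 16.3×10⁻⁶ × 37 × 775 = 0.4674 mm.
This exceeds the 0.13 mm gap, so the wall pushes back. The portion of expansion that must be recovered elastically is δ_free − gap = 0.4674 − 0.13 = 0.3374 mm.
That suppressed elongation corresponds to σ = E·Δ/L = 125×10³ × 0.3374/775 = 54.42 MPa.
P = σA = 54.42 × 1525 = 82.99 kN.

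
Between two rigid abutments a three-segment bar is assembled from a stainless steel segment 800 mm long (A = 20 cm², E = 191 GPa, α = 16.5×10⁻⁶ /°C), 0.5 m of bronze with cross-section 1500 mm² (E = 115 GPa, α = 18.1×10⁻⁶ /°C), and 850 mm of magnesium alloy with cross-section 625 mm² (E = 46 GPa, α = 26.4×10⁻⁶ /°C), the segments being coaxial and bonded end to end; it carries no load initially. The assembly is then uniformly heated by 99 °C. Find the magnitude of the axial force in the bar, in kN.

P ≈ 128 kN (compressive)

If the supports were absent, the total length change would be Σ αᵢΔT Lᵢ = 16.5×10⁻⁶×99×800 + 18.1×10⁻⁶×99×500 + 26.4×10⁻⁶×99×850 = 4.424 mm.
Since the ends are fixed, an axial force P builds up, equal in every segment, with P · Σ Lᵢ/(AᵢEᵢ) = δ_free.
Σ Lᵢ/(AᵢEᵢ) = 800/(2000×191×10³) + 500/(1500×115×10³) + 850/(625×46×10³) = 3.456×10⁻⁵ mm/N.
So P = 4.424 / 3.456×10⁻⁵ = 128 kN, compressive.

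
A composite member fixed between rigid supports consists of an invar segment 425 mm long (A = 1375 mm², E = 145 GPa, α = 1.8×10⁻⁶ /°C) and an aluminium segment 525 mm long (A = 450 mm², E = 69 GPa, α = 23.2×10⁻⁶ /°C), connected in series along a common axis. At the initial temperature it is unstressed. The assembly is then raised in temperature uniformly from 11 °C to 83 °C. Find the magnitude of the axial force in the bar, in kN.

P ≈ 49 kN (compressive)

If the supports were absent, the total length change would be Σ αᵢΔT Lᵢ = 1.8×10⁻⁶×72×425 + 23.2×10⁻⁶×72×525 = 0.932 mm.
Since the ends are fixed, an axial force P builds up, equal in every segment, with P · Σ Lᵢ/(AᵢEᵢ) = δ_free.
Σ Lᵢ/(AᵢEᵢ) = 425/(1375×145×10³) + 525/(450×69×10³) = 1.904×10⁻⁵ mm/N.
So P = 0.932 / 1.904×10⁻⁵ = 48.95 kN, compressive.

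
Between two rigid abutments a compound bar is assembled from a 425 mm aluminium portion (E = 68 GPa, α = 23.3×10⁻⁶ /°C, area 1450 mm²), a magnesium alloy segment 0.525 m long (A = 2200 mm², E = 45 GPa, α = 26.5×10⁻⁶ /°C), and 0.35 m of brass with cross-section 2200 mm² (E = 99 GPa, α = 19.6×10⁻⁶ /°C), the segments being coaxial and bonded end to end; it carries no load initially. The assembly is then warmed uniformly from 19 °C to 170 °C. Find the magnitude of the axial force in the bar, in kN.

Free thermal expansion of the whole bar: Σ αᵢΔT Lᵢ = 23.3×10⁻⁶×151×425 + 26.5×10⁻⁶×151×525 + 19.6×10⁻⁶×151×350 = 4.632 mm.
The walls prevent any net length change, so an axial force P (same in every segment) develops. Compatibility: P · Σ Lᵢ/(AᵢEᵢ) = δ_free.
The series flexibility is Σ Lᵢ/(AᵢEᵢ) = 425/(1450×68×10³) + 525/(2200×45×10³) + 350/(2200×99×10³) = 1.122×10⁻⁵ mm/N.
So P = 4.632 / 1.122×10⁻⁵ = 412.8 kN, compressive.

P ≈ 413 kN (compressive)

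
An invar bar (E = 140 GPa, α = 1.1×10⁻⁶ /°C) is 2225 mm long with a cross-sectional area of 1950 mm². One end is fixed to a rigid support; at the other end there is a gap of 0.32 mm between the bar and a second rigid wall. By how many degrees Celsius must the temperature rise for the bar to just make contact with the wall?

The gap closes when αΔT L = 0.32 mm, since the bar is still unstressed at that instant.
ΔT = 0.32 / (1.1×10⁻⁶ × 2225) = 130.7 °C.

ΔT ≈ 131 °C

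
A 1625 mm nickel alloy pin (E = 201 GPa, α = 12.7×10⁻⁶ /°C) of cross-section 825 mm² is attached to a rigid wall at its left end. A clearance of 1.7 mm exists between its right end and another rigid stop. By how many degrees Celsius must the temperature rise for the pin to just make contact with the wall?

ΔT ≈ 82.4 °C

The gap closes when αΔT L = 1.7 mm, since the pin is still unstressed at that instant.
ΔT = 1.7 / (12.7×10⁻⁶ × 1625) = 82.37 °C.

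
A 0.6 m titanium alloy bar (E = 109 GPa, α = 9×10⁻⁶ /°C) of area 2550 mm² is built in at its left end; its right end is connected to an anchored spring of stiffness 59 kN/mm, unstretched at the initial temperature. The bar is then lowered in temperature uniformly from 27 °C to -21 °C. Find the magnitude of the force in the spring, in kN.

P ≈ 13.6 kN

The unrestrained thermal change is αΔT L = 9×10⁻⁶ × 48 × 600 = 0.2592 mm.
Let P be the tensile force in the spring. The bar extends elastically by PL/(AE) and the spring stretches by P/k; together these equal δ_free.
So P = δ_free / [L/(AE) + 1/k] = 0.2592 / [ 600/(2550×109×10³) + 1/(59×10³) ].
P = 0.2592 / 1.911×10⁻⁵ = 13570 N.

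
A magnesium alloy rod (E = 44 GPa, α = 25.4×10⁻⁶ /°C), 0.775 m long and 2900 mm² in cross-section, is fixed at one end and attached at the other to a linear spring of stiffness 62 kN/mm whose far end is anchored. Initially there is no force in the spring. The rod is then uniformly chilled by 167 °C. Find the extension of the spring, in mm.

δ ≈ 2.39 mm

If the spring were absent the rod would shorten by αΔT L = 25.4×10⁻⁶ × 167 × 775 = 3.287 mm.
With a force P in the spring, the elastic change of the rod is PL/(AE) and that of the spring is P/k; compatibility requires their sum to equal δ_free.
So P = δ_free / [L/(AE) + 1/k] = 3.287 / [ 775/(2900×44×10³) + 1/(62×10³) ].
P = 3.287 / 2.22×10⁻⁵ = 148100 N.
Spring extension = P/k = 148100/(62×10³) = 2.388 mm.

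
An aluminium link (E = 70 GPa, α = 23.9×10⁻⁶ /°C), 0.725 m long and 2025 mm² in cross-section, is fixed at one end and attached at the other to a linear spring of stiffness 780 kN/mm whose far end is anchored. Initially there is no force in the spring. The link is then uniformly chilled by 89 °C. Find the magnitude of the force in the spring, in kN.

P ≈ 241 kN

If the spring were absent the link would shorten by αΔT L = 23.9×10⁻⁶ × 89 × 725 = 1.542 mm.
With a force P in the spring, the elastic change of the link is PL/(AE) and that of the spring is P/k; compatibility requires their sum to equal δ_free.
P [ L/(AE) + 1/k ] = δ_free → P [ 725/(2025×70×10³) + 1/(780×10³) ] = 1.542.
P = 1.542 / 6.397×10⁻⁶ = 241100 N.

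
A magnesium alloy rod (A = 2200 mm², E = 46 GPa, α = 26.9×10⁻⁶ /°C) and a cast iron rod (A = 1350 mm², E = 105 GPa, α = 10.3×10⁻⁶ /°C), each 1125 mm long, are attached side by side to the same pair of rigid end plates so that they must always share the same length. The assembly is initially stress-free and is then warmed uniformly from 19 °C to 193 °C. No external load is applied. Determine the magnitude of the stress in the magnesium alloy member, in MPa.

Equilibrium of a rigid end plate with no external load gives equal and opposite internal forces ±P in the two members. Since α_{magnesium alloy} > α_{cast iron}, heating drives the magnesium alloy into compression and the cast iron into tension.
Equating the net (thermal + elastic) strains gives |α₁ − α₂|·ΔT = P·[1/(A₁E₁) + 1/(A₂E₂)].
|α₁ − α₂|·ΔT = 16.6×10⁻⁶ × 174 = 0.002888.
1/(A₁E₁) + 1/(A₂E₂) = 1/(2200×46×10³) + 1/(1350×105×10³) = 1.694×10⁻⁸ N⁻¹.
So P = 0.002888 / 1.694×10⁻⁸ = 170.5 kN.
σ_{magnesium alloy} = P/A₁ = 170500/2200 = 77.52 MPa, compressive.

σ ≈ 77.5 MPa (compressive)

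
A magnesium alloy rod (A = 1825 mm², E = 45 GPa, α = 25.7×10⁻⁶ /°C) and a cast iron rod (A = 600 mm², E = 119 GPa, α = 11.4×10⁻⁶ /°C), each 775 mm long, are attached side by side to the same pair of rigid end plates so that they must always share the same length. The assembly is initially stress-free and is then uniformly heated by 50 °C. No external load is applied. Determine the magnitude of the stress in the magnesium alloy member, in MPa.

σ ≈ 15 MPa (compressive)

The magnesium alloy has the larger α, so on heating it would change length more than the cast iron if both were free. The rigid plates force a common final length, so the magnesium alloy is put into compression and the cast iron into tension, with equal and opposite forces P (no external load).
Compatibility of the two members (thermal + elastic change equal): (α₁ − α₂)ΔT = P·[1/(A₁E₁) + 1/(A₂E₂)].
|α₁ − α₂|·ΔT = 14.3×10⁻⁶ × 50 = 0.000715.
1/(A₁E₁) + 1/(A₂E₂) = 1/(1825×45×10³) + 1/(600×119×10³) = 2.618×10⁻⁸ N⁻¹.
P = 0.000715 / 2.618×10⁻⁸ = 27310 N = 27.31 kN.
σ_{magnesium alloy} = P/A₁ = 27310/1825 = 14.96 MPa, compressive.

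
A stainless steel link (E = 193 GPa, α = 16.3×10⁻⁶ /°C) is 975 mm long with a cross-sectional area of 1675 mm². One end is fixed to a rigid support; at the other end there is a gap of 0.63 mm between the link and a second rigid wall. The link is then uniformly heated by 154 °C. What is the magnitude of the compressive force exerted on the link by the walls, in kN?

P ≈ 603 kN

Unrestrained expansion: δ_free = αΔT L = 16.3×10⁻⁶ × 154 × 975 = 2.447 mm.
The gap closes (δ_free > 0.63 mm) and the wall then resists a further 2.447 − 0.63 = 1.817 mm of expansion.
Compatibility: PL/(AE) = 1.817 mm, so σ = P/A = E × (1.817/975) = 359.8 MPa.
P = σA = 359.8 × 1675 = 602.6 kN.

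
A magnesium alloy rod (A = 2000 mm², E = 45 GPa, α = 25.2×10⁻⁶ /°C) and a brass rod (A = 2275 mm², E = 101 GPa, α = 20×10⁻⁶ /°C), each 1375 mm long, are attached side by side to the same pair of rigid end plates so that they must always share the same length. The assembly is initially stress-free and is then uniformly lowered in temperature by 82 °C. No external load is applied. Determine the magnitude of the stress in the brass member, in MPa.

σ ≈ 12.1 MPa (compressive)

Equilibrium of a rigid end plate with no external load gives equal and opposite internal forces ±P in the two members. Since α_{magnesium alloy} > α_{brass}, cooling drives the magnesium alloy into tension and the brass into compression.
Setting the final lengths equal and cancelling L: (α₁ − α₂)ΔT = P/(A₁E₁) + P/(A₂E₂).
|α₁ − α₂|·ΔT = 5.2×10⁻⁶ × 82 = 0.0004264.
1/(A₁E₁) + 1/(A₂E₂) = 1/(2000×45×10³) + 1/(2275×101×10³) = 1.546×10⁻⁸ N⁻¹.
So P = 0.0004264 / 1.546×10⁻⁸ = 27.58 kN.
σ_{brass} = P/A₂ = 27580/2275 = 12.12 MPa, compressive.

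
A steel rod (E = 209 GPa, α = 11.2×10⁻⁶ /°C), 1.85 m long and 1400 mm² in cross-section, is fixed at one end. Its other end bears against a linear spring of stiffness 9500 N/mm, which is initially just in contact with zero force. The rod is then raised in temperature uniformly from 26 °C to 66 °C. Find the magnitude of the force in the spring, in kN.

P ≈ 7.43 kN

If the spring were absent the rod would lengthen by αΔT L = 11.2×10⁻⁶ × 40 × 1850 = 0.8288 mm.
With a force P in the spring, the elastic change of the rod is PL/(AE) and that of the spring is P/k; compatibility requires their sum to equal δ_free.
So P = δ_free / [L/(AE) + 1/k] = 0.8288 / [ 1850/(1400×209×10³) + 1/(9500) ].
P = 0.8288 / 0.0001116 = 7427 N.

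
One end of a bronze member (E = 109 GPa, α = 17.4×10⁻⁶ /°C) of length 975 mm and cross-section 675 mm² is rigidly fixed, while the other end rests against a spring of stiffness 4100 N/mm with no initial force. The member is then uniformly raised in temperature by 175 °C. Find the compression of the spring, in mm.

Free thermal expansion: δ_free = αΔT L = 17.4×10⁻⁶ × 175 × 975 = 2.969 mm.
With a force P in the spring, the elastic change of the member is PL/(AE) and that of the spring is P/k; compatibility requires their sum to equal δ_free.
So P = δ_free / [L/(AE) + 1/k] = 2.969 / [ 975/(675×109×10³) + 1/(4100) ].
P = 2.969 / 0.0002572 = 11550 N.
Spring compression = P/k = 11550/(4100) = 2.816 mm.

δ ≈ 2.82 mm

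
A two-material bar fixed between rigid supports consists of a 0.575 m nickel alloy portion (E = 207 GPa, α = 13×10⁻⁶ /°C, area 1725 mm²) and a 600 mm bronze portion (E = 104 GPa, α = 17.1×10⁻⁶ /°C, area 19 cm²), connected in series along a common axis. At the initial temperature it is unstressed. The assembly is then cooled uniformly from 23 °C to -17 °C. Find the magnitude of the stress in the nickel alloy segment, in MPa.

With the walls removed the bar would change length by δ_free = Σ αᵢΔT Lᵢ = 13×10⁻⁶×40×575 + 17.1×10⁻⁶×40×600 = 0.7094 mm.
The rigid supports impose zero overall length change; the single axial force P common to all segments must satisfy P Σ Lᵢ/(AᵢEᵢ) = δ_free.
Σ Lᵢ/(AᵢEᵢ) = 575/(1725×207×10³) + 600/(1900×104×10³) = 4.647×10⁻⁶ mm/N.
Hence P = δ_free / Σ(L/AE) = 0.7094/4.647×10⁻⁶ = 152.7 kN (tensile).
σ_{nickel alloy} = P / A = 152700 / 1725 = 88.5 MPa.

σ ≈ 88.5 MPa (tensile)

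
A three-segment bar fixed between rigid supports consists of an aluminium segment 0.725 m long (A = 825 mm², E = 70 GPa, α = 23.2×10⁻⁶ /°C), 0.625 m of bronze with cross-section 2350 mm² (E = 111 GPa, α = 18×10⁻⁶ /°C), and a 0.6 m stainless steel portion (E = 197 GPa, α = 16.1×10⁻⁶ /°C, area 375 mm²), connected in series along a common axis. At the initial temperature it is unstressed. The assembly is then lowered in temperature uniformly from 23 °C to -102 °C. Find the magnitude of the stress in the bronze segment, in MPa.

σ ≈ 87 MPa (tensile)

If the supports were absent, the total length change would be Σ αᵢΔT Lᵢ = 23.2×10⁻⁶×125×725 + 18×10⁻⁶×125×625 + 16.1×10⁻⁶×125×600 = 4.716 mm.
The rigid supports impose zero overall length change; the single axial force P common to all segments must satisfy P Σ Lᵢ/(AᵢEᵢ) = δ_free.
The series flexibility is Σ Lᵢ/(AᵢEᵢ) = 725/(825×70×10³) + 625/(2350×111×10³) + 600/(375×197×10³) = 2.307×10⁻⁵ mm/N.
Hence P = δ_free / Σ(L/AE) = 4.716/2.307×10⁻⁵ = 204.4 kN (tensile).
σ_{bronze} = P / A = 204400 / 2350 = 86.99 MPa.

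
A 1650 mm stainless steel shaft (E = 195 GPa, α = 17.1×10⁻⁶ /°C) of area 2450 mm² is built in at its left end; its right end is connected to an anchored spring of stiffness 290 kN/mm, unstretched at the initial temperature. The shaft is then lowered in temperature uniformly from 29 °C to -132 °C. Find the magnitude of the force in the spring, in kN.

Free thermal contraction: δ_free = αΔT L = 17.1×10⁻⁶ × 161 × 1650 = 4.543 mm.
Let P be the tensile force in the spring. The shaft extends elastically by PL/(AE) and the spring stretches by P/k; together these equal δ_free.
So P = δ_free / [L/(AE) + 1/k] = 4.543 / [ 1650/(2450×195×10³) + 1/(290×10³) ].
P = 4.543 / 6.902×10⁻⁶ = 658200 N.

P ≈ 658 kN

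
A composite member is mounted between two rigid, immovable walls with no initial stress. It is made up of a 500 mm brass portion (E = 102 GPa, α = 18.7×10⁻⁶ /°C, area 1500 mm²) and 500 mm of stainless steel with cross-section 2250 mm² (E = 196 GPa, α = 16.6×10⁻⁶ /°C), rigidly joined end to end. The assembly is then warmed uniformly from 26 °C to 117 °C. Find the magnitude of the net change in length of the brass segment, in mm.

If the supports were absent, the total length change would be Σ αᵢΔT Lᵢ = 18.7×10⁻⁶×91×500 + 16.6×10⁻⁶×91×500 = 1.606 mm.
Since the ends are fixed, an axial force P builds up, equal in every segment, with P · Σ Lᵢ/(AᵢEᵢ) = δ_free.
Σ Lᵢ/(AᵢEᵢ) = 500/(1500×102×10³) + 500/(2250×196×10³) = 4.402×10⁻⁶ mm/N.
So P = 1.606 / 4.402×10⁻⁶ = 364.9 kN, compressive.
For the brass segment, free thermal change = 18.7×10⁻⁶×91×500 = 0.8508 mm and elastic change from P = 364900×500/(1500×102×10³) = 1.192 mm; these oppose, so the net change is 0.342 mm (segment shortens).

|ΔL| ≈ 0.342 mm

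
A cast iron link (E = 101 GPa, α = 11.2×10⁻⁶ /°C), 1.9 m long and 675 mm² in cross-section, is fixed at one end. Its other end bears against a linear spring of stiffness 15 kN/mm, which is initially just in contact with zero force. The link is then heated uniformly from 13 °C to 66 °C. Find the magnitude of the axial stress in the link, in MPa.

If the spring were absent the link would lengthen by αΔT L = 11.2×10⁻⁶ × 53 × 1900 = 1.128 mm.
With a force P in the spring, the elastic change of the link is PL/(AE) and that of the spring is P/k; compatibility requires their sum to equal δ_free.
P [ L/(AE) + 1/k ] = δ_free → P [ 1900/(675×101×10³) + 1/(15×10³) ] = 1.128.
P = 1.128 / 9.454×10⁻⁵ = 11930 N.
σ = P/A = 11930/675 = 17.67 MPa.

σ ≈ 17.7 MPa (compressive)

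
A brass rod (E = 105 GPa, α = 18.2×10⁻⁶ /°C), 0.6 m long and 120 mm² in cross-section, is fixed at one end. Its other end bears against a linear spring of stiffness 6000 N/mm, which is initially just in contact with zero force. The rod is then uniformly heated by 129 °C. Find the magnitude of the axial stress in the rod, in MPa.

The unrestrained thermal change is αΔT L = 18.2×10⁻⁶ × 129 × 600 = 1.409 mm.
With a force P in the spring, the elastic change of the rod is PL/(AE) and that of the spring is P/k; compatibility requires their sum to equal δ_free.
P [ L/(AE) + 1/k ] = δ_free → P [ 600/(120×105×10³) + 1/(6000) ] = 1.409.
P = 1.409 / 0.0002143 = 6574 N.
σ = P/A = 6574/120 = 54.78 MPa.

σ ≈ 54.8 MPa (compressive)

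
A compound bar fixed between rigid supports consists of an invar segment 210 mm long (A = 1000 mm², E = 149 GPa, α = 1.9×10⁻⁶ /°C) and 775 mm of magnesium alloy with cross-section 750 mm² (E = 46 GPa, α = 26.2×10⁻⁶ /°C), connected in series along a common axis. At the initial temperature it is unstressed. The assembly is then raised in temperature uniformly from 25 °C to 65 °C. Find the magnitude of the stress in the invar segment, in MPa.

σ ≈ 34.7 MPa (compressive)

If the supports were absent, the total length change would be Σ αᵢΔT Lᵢ = 1.9×10⁻⁶×40×210 + 26.2×10⁻⁶×40×775 = 0.8282 mm.
Since the ends are fixed, an axial force P builds up, equal in every segment, with P · Σ Lᵢ/(AᵢEᵢ) = δ_free.
Σ Lᵢ/(AᵢEᵢ) = 210/(1000×149×10³) + 775/(750×46×10³) = 2.387×10⁻⁵ mm/N.
Hence P = δ_free / Σ(L/AE) = 0.8282/2.387×10⁻⁵ = 34.69 kN (compressive).
σ_{invar} = P / A = 34690 / 1000 = 34.69 MPa.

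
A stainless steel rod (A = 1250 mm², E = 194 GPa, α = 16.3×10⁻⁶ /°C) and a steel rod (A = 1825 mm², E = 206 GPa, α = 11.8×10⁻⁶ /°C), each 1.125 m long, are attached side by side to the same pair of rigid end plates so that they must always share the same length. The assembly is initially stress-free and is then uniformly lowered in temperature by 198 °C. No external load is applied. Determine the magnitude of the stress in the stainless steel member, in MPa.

σ ≈ 105 MPa (tensile)

Equilibrium of a rigid end plate with no external load gives equal and opposite internal forces ±P in the two members. Since α_{stainless steel} > α_{steel}, cooling drives the stainless steel into tension and the steel into compression.
Equating the net (thermal + elastic) strains gives |α₁ − α₂|·ΔT = P·[1/(A₁E₁) + 1/(A₂E₂)].
|α₁ − α₂|·ΔT = 4.5×10⁻⁶ × 198 = 0.000891.
1/(A₁E₁) + 1/(A₂E₂) = 1/(1250×194×10³) + 1/(1825×206×10³) = 6.784×10⁻⁹ N⁻¹.
So P = 0.000891 / 6.784×10⁻⁹ = 131.3 kN.
σ_{stainless steel} = P/A₁ = 131300/1250 = 105.1 MPa, tensile.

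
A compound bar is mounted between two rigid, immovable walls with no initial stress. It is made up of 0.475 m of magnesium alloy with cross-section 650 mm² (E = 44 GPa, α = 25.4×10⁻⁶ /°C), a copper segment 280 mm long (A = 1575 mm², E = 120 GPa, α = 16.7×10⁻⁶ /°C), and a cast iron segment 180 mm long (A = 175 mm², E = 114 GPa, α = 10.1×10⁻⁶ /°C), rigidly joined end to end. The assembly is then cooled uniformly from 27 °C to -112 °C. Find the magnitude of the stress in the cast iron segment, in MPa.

σ ≈ 544 MPa (tensile)

Free thermal contraction of the whole bar: Σ αᵢΔT Lᵢ = 25.4×10⁻⁶×139×475 + 16.7×10⁻⁶×139×280 + 10.1×10⁻⁶×139×180 = 2.58 mm.
Since the ends are fixed, an axial force P builds up, equal in every segment, with P · Σ Lᵢ/(AᵢEᵢ) = δ_free.
The series flexibility is Σ Lᵢ/(AᵢEᵢ) = 475/(650×44×10³) + 280/(1575×120×10³) + 180/(175×114×10³) = 2.711×10⁻⁵ mm/N.
P = 2.58 / 2.711×10⁻⁵ = 95150 N = 95.15 kN, tensile.
σ_{cast iron} = P / A = 95150 / 175 = 543.7 MPa.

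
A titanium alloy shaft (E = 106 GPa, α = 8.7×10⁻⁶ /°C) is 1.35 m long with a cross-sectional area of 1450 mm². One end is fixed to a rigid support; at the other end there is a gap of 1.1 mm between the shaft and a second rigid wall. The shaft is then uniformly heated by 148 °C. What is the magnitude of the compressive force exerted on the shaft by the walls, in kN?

Unrestrained expansion: δ_free = αΔT L = 8.7×10⁻⁶ × 148 × 1350 = 1.738 mm.
The gap closes (δ_free > 1.1 mm) and the wall then resists a further 1.738 − 1.1 = 0.6383 mm of expansion.
So σ = E(δ_free − g)/L = 106×10³ × 0.6383/1350 = 50.12 MPa.
Force on the wall = σA = 50.12 × 1450 mm² = 72.67 kN.

P ≈ 72.7 kN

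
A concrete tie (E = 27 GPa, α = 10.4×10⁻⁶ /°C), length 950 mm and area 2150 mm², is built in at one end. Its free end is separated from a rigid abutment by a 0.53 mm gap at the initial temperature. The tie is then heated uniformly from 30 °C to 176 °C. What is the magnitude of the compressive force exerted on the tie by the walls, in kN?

Unrestrained expansion: δ_free = αΔT L = 10.4×10⁻⁶ × 146 × 950 = 1.442 mm.
The gap closes (δ_free > 0.53 mm) and the wall then resists a further 1.442 − 0.53 = 0.9125 mm of expansion.
Compatibility: PL/(AE) = 0.9125 mm, so σ = P/A = E × (0.9125/950) = 25.93 MPa.
Force on the wall = σA = 25.93 × 2150 mm² = 55.76 kN.

P ≈ 55.8 kN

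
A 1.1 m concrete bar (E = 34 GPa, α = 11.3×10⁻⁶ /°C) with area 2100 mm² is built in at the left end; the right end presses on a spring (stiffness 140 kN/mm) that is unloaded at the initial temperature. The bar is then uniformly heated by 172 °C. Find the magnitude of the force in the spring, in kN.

The unrestrained thermal change is αΔT L = 11.3×10⁻⁶ × 172 × 1100 = 2.138 mm.
Let P be the compressive force at the spring. The bar shortens elastically by PL/(AE) and the spring compresses by P/k; together these equal δ_free.
So P = δ_free / [L/(AE) + 1/k] = 2.138 / [ 1100/(2100×34×10³) + 1/(140×10³) ].
P = 2.138 / 2.255×10⁻⁵ = 94810 N.

P ≈ 94.8 kN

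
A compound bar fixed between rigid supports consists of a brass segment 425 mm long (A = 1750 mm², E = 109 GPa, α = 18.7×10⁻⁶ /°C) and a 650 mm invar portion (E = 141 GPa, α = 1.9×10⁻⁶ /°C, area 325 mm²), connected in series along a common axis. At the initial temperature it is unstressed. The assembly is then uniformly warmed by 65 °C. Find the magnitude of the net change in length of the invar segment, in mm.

|ΔL| ≈ 0.436 mm

Free thermal expansion of the whole bar: Σ αᵢΔT Lᵢ = 18.7×10⁻⁶×65×425 + 1.9×10⁻⁶×65×650 = 0.5969 mm.
The rigid supports impose zero overall length change; the single axial force P common to all segments must satisfy P Σ Lᵢ/(AᵢEᵢ) = δ_free.
The series flexibility is Σ Lᵢ/(AᵢEᵢ) = 425/(1750×109×10³) + 650/(325×141×10³) = 1.641×10⁻⁵ mm/N.
So P = 0.5969 / 1.641×10⁻⁵ = 36.37 kN, compressive.
For the invar segment, free thermal change = 1.9×10⁻⁶×65×650 = 0.08027 mm and elastic change from P = 36370×650/(325×141×10³) = 0.5158 mm; these oppose, so the net change is 0.436 mm (segment shortens).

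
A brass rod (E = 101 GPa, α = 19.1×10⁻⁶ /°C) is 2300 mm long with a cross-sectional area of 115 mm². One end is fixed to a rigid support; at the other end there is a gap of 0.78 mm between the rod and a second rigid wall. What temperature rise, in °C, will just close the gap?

ΔT ≈ 17.8 °C

Contact occurs when the free expansion equals the gap: αΔT L = 0.78 mm.
So ΔT = g/(αL) = 0.78/(19.1×10⁻⁶ × 2300) = 17.76 °C.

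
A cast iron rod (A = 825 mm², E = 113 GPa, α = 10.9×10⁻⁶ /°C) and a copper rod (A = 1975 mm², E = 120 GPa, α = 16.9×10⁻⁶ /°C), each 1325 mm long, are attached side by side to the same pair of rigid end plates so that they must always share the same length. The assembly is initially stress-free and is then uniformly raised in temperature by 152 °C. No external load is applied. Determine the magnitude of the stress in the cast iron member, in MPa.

σ ≈ 74 MPa (tensile)

The copper has the larger α, so on heating it would change length more than the cast iron if both were free. The rigid plates force a common final length, so the copper is put into compression and the cast iron into tension, with equal and opposite forces P (no external load).
Equating the net (thermal + elastic) strains gives |α₁ − α₂|·ΔT = P·[1/(A₁E₁) + 1/(A₂E₂)].
|α₁ − α₂|·ΔT = 6×10⁻⁶ × 152 = 0.000912.
1/(A₁E₁) + 1/(A₂E₂) = 1/(825×113×10³) + 1/(1975×120×10³) = 1.495×10⁻⁸ N⁻¹.
So P = 0.000912 / 1.495×10⁻⁸ = 61.02 kN.
σ_{cast iron} = P/A₁ = 61020/825 = 73.96 MPa, tensile.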